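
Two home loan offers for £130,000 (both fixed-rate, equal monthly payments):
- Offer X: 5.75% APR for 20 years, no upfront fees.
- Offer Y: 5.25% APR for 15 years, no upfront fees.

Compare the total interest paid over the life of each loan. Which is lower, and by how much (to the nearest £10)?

Offer Y by £30,940

Offer X: monthly rate = 5.75%/12 = 0.0047917; payment = 130,000 × 0.0047917 / (1 − (1+0.0047917)^−240) = £912.71.
Total interest on Offer X = 240 × £912.71 − £130,000 = £89,050.40.
Offer Y: monthly rate = 5.25%/12 = 0.0043750; payment = 130,000 × 0.0043750 / (1 − (1+0.0043750)^−180) = £1,045.04.
Total interest on Offer Y = 180 × £1,045.04 − £130,000 = £58,107.20.
Offer Y is lower by £30,943.20.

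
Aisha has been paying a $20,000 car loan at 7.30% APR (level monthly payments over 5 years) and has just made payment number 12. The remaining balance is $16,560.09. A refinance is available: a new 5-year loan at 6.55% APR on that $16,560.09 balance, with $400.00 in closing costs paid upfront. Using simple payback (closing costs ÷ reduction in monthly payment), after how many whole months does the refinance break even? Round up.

6 months

Current payment = 20,000 × 7.3%/12 / (1 − (1+0.0060833)^−60) = $398.86.
Refinanced payment = 16,560.09 × 0.0054583 / (1 − (1+0.0054583)^−60) = $324.41.
Monthly savings = $398.86 − $324.41 = $74.45.
Break-even = $400.00 / $74.45 = 5.37 → 6 months.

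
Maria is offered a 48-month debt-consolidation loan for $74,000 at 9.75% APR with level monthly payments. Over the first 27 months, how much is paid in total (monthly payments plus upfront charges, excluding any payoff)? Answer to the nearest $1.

At 9.75% the monthly rate is 0.0081250, so the payment is 74,000 × 0.0081250 / (1 − 1.0081250^−48) = $1,867.96.
Total outlay = 27 × $1,867.96 = $50,434.92.

$50,435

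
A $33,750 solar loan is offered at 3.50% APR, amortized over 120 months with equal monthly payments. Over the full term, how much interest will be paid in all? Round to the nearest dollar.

$6,299

Monthly rate = 3.5%/12 = 0.0029167; payment = 33,750 × 0.0029167 / (1 − (1+0.0029167)^−120) = $333.74.
Total paid = 120 × $333.74 = $40,048.80; interest = $40,048.80 − $33,750 = $6,298.80.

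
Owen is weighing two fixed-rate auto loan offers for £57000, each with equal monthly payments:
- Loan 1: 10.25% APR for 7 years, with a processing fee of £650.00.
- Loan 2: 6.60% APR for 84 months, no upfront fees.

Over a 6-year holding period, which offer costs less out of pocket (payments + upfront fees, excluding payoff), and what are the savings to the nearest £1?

Loan 2 by £8,172

Loan 1: monthly rate = 10.25%/12 = 0.0085417; payment = 57,000 × 0.0085417 / (1 − (1+0.0085417)^−84) = £953.65.
Loan 2: at 6.60% the monthly rate is 0.0055000, so the payment is 57,000 × 0.0055000 / (1 − 1.0055000^−84) = £849.18.
Over 72 months: Loan 1 costs 72 × £953.65 + £650.00 = £69,312.80; Loan 2 costs 72 × £849.18 = £61,140.96.
Loan 2 is cheaper by £69,312.80 − £61,140.96 = £8,171.84.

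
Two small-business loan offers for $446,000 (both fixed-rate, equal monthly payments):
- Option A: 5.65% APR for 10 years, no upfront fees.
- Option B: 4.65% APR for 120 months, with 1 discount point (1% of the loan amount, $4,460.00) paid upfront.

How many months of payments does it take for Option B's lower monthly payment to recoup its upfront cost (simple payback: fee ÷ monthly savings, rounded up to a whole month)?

Option A: at 5.65% the monthly rate is 0.0047083, so the payment is 446,000 × 0.0047083 / (1 − 1.0047083^−120) = $4,873.49.
Option B: monthly rate = 4.65%/12 = 0.0038750; payment = 446,000 × 0.0038750 / (1 − (1+0.0038750)^−120) = $4,654.59.
Monthly savings = $4,873.49 − $4,654.59 = $218.90.
Break-even = $4,460.00 / $218.90 = 20.37 → 21 months.

21 months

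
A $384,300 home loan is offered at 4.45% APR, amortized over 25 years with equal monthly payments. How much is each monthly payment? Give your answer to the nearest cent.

Monthly rate = 4.45%/12 = 0.0037083; payment = 384,300 × 0.0037083 / (1 − (1+0.0037083)^−300) = $2,125.17.

$2,125.17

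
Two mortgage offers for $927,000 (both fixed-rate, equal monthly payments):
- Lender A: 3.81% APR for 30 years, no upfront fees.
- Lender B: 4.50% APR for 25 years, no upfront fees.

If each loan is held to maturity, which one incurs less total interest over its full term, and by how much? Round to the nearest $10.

Lender B by $11,120

Lender A: monthly rate = 3.81%/12 = 0.0031750; payment = 927,000 × 0.0031750 / (1 − (1+0.0031750)^−360) = $4,324.70.
Total interest on Lender A = 360 × $4,324.70 − $927,000 = $629,892.00.
Lender B: monthly rate = 4.5%/12 = 0.0037500; payment = 927,000 × 0.0037500 / (1 − (1+0.0037500)^−300) = $5,152.57.
Total interest on Lender B = 300 × $5,152.57 − $927,000 = $618,771.00.
Lender B is lower by $11,121.00.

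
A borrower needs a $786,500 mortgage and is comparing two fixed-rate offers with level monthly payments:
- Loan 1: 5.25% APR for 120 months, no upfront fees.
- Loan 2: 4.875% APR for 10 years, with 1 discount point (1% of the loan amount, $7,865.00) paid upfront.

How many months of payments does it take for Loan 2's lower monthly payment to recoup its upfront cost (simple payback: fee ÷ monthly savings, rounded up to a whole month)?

Loan 1: at 5.25% the monthly rate is 0.0043750, so the payment is 786,500 × 0.0043750 / (1 − 1.0043750^−120) = $8,438.49.
Loan 2: at 4.875% the monthly rate is 0.0040625, so the payment is 786,500 × 0.0040625 / (1 − 1.0040625^−120) = $8,294.08.
Monthly savings = $8,438.49 − $8,294.08 = $144.41.
Break-even = $7,865.00 / $144.41 = 54.46 → 55 months.

55 months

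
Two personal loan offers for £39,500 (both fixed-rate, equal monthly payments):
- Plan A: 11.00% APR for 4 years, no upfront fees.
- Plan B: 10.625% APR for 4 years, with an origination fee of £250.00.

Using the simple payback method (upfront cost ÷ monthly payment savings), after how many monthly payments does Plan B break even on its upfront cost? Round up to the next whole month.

35 months

Plan A: at 11.00% the monthly rate is 0.0091667, so the payment is 39,500 × 0.0091667 / (1 − 1.0091667^−48) = £1,020.90.
Plan B: at 10.625% the monthly rate is 0.0088542, so the payment is 39,500 × 0.0088542 / (1 − 1.0088542^−48) = £1,013.72.
Monthly savings = £1,020.90 − £1,013.72 = £7.18.
Break-even = £250.00 / £7.18 = 34.82 → 35 months.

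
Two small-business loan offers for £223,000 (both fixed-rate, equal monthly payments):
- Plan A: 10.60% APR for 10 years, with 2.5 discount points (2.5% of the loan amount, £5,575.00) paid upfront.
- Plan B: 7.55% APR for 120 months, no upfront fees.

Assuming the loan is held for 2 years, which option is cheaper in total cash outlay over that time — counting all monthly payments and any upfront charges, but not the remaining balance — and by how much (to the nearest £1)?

Plan A: at 10.60% the monthly rate is 0.0088333, so the payment is 223,000 × 0.0088333 / (1 − 1.0088333^−120) = £3,021.55.
Plan B: at 7.55% the monthly rate is 0.0062917, so the payment is 223,000 × 0.0062917 / (1 − 1.0062917^−120) = £2,652.87.
Over 24 months: Plan A costs 24 × £3,021.55 + £5,575.00 = £78,092.20; Plan B costs 24 × £2,652.87 = £63,668.88.
Plan B is cheaper by £78,092.20 − £63,668.88 = £14,423.32.

Plan B by £14,423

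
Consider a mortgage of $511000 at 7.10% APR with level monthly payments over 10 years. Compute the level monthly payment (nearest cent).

At 7.10% the monthly rate is 0.0059167, so the payment is 511,000 × 0.0059167 / (1 − 1.0059167^−120) = $5,959.51.

$5,959.51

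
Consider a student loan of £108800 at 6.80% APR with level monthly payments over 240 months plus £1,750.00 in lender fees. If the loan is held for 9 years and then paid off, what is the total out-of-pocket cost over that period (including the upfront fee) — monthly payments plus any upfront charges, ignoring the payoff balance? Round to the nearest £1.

£91,445

Monthly rate = 6.8%/12 = 0.0056667; payment = 108,800 × 0.0056667 / (1 − (1+0.0056667)^−240) = £830.51.
Total outlay = 108 × £830.51 + £1,750.00 = £91,445.08.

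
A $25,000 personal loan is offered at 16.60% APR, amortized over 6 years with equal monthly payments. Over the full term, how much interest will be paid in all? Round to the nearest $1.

Monthly rate = 16.6%/12 = 0.0138333; payment = 25,000 × 0.0138333 / (1 − (1+0.0138333)^−72) = $550.59.
Total paid = 72 × $550.59 = $39,642.48; interest = $39,642.48 − $25,000 = $14,642.48.

$14,642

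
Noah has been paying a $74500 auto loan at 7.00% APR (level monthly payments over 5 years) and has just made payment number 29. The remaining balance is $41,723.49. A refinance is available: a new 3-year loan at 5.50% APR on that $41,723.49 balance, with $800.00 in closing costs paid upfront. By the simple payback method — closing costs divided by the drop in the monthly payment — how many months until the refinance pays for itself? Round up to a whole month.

4 months

Current payment = 74,500 × 7%/12 / (1 − (1+0.0058333)^−60) = $1,475.19.
Refinanced payment = 41,723.49 × 0.0045833 / (1 − (1+0.0045833)^−36) = $1,259.88.
Monthly savings = $1,475.19 − $1,259.88 = $215.31.
Break-even = $800.00 / $215.31 = 3.72 → 4 months.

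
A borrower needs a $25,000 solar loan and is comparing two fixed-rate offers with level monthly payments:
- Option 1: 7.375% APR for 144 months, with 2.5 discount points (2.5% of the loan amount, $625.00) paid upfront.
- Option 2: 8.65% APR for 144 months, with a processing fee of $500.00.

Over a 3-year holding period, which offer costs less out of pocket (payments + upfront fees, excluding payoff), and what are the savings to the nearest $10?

Option 1 by $500

Option 1: monthly rate = 7.375%/12 = 0.0061458; payment = 25,000 × 0.0061458 / (1 − (1+0.0061458)^−144) = $262.12.
Option 2: monthly rate = 8.65%/12 = 0.0072083; payment = 25,000 × 0.0072083 / (1 − (1+0.0072083)^−144) = $279.60.
Over 36 months: Option 1 costs 36 × $262.12 + $625.00 = $10,061.32; Option 2 costs 36 × $279.60 + $500.00 = $10,565.60.
Option 1 is cheaper by $10,565.60 − $10,061.32 = $504.28.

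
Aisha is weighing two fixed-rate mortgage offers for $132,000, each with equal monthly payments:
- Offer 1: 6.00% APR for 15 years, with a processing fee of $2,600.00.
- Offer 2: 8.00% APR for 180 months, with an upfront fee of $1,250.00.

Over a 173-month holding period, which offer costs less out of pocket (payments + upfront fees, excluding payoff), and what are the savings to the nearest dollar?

Offer 1 by $24,180

Offer 1: at 6.00% the monthly rate is 0.0050000, so the payment is 132,000 × 0.0050000 / (1 − 1.0050000^−180) = $1,113.89.
Offer 2: monthly rate = 8%/12 = 0.0066667; payment = 132,000 × 0.0066667 / (1 − (1+0.0066667)^−180) = $1,261.46.
Over 173 months: Offer 1 costs 173 × $1,113.89 + $2,600.00 = $195,302.97; Offer 2 costs 173 × $1,261.46 + $1,250.00 = $219,482.58.
Offer 1 is cheaper by $219,482.58 − $195,302.97 = $24,179.61.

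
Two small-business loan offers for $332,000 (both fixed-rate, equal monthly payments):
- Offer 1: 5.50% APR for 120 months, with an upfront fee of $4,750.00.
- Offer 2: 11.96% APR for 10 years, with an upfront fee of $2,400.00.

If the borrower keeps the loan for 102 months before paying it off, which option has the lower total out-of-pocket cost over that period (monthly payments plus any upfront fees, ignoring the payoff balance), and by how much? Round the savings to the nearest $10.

Offer 1 by $115,200

Offer 1: monthly rate = 5.5%/12 = 0.0045833; payment = 332,000 × 0.0045833 / (1 − (1+0.0045833)^−120) = $3,603.07.
Offer 2: monthly rate = 11.96%/12 = 0.0099667; payment = 332,000 × 0.0099667 / (1 − (1+0.0099667)^−120) = $4,755.56.
Over 102 months: Offer 1 costs 102 × $3,603.07 + $4,750.00 = $372,263.14; Offer 2 costs 102 × $4,755.56 + $2,400.00 = $487,467.12.
Offer 1 is cheaper by $487,467.12 − $372,263.14 = $115,203.98.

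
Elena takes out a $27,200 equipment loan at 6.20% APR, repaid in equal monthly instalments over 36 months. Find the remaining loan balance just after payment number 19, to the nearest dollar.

With monthly rate i = 6.2%/12 = 0.0051667, the balance after k of n payments is P · [(1+i)^n − (1+i)^k] / [(1+i)^n − 1].
(1+0.0051667)^36 = 1.20384566 and (1+0.0051667)^19 = 1.10286787, so the balance is 27,200 × (1.20384566 − 1.10286787) / (1.20384566 − 1) = $13,473.90.

$13,474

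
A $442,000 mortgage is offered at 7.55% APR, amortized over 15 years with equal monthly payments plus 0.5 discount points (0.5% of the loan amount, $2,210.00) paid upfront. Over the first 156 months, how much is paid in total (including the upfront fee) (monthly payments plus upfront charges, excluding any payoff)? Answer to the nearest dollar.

At 7.55% the monthly rate is 0.0062917, so the payment is 442,000 × 0.0062917 / (1 − 1.0062917^−180) = $4,109.96.
Total outlay = 156 × $4,109.96 + $2,210.00 = $643,363.76.

$643,364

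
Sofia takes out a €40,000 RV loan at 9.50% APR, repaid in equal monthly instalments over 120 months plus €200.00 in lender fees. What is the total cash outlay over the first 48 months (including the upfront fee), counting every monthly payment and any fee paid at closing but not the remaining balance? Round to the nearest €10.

€25,040

Monthly rate = 9.5%/12 = 0.0079167; payment = 40,000 × 0.0079167 / (1 − (1+0.0079167)^−120) = €517.59.
Total outlay = 48 × €517.59 + €200.00 = €25,044.32.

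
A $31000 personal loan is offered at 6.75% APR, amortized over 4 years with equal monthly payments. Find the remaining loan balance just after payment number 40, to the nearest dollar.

$5,763

With monthly rate i = 6.75%/12 = 0.0056250, the balance after k of n payments is P · [(1+i)^n − (1+i)^k] / [(1+i)^n − 1].
(1+0.0056250)^48 = 1.30897379 and (1+0.0056250)^40 = 1.25153344, so the balance is 31,000 × (1.30897379 − 1.25153344) / (1.30897379 − 1) = $5,763.11.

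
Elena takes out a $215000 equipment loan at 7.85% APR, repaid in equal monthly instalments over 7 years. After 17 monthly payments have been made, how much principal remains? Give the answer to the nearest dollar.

$180,442

With monthly rate i = 7.85%/12 = 0.0065417, the balance after k of n payments is P · [(1+i)^n − (1+i)^k] / [(1+i)^n − 1].
(1+0.0065417)^84 = 1.72928923 and (1+0.0065417)^17 = 1.11722303, so the balance is 215,000 × (1.72928923 − 1.11722303) / (1.72928923 − 1) = $180,441.76.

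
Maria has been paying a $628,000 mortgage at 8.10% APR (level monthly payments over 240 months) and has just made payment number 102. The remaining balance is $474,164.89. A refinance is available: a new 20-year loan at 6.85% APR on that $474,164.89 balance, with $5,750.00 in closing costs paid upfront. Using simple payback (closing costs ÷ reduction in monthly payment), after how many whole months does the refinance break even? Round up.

Current payment = 628,000 × 8.1%/12 / (1 − (1+0.0067500)^−240) = $5,291.99.
Refinanced payment = 474,164.89 × 0.0057083 / (1 − (1+0.0057083)^−240) = $3,633.62.
Monthly savings = $5,291.99 − $3,633.62 = $1,658.37.
Break-even = $5,750.00 / $1,658.37 = 3.47 → 4 months.

4 months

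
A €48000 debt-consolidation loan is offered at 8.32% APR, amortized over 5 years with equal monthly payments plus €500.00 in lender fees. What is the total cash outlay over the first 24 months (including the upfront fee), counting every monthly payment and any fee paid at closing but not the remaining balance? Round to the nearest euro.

€24,035

Monthly rate = 8.32%/12 = 0.0069333; payment = 48,000 × 0.0069333 / (1 − (1+0.0069333)^−60) = €980.63.
Total outlay = 24 × €980.63 + €500.00 = €24,035.12.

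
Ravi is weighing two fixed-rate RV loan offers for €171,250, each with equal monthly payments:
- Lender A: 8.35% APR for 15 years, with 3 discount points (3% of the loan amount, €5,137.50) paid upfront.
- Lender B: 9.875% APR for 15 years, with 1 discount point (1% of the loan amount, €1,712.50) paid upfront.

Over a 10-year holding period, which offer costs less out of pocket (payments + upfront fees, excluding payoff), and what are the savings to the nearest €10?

Lender A by €15,280

Lender A: at 8.35% the monthly rate is 0.0069583, so the payment is 171,250 × 0.0069583 / (1 − 1.0069583^−180) = €1,671.34.
Lender B: monthly rate = 9.875%/12 = 0.0082292; payment = 171,250 × 0.0082292 / (1 − (1+0.0082292)^−180) = €1,827.19.
Over 120 months: Lender A costs 120 × €1,671.34 + €5,137.50 = €205,698.30; Lender B costs 120 × €1,827.19 + €1,712.50 = €220,975.30.
Lender A is cheaper by €220,975.30 − €205,698.30 = €15,277.00.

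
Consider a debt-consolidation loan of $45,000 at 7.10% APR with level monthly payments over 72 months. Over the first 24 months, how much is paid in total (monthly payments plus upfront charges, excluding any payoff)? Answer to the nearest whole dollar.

At 7.10% the monthly rate is 0.0059167, so the payment is 45,000 × 0.0059167 / (1 − 1.0059167^−72) = $769.37.
Total outlay = 24 × $769.37 = $18,464.88.

$18,465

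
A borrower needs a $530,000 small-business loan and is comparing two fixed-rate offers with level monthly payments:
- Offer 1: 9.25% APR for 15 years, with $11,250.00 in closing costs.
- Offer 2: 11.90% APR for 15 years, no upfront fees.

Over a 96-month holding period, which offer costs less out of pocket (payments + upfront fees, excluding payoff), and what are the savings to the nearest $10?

Offer 1 by $72,470

Offer 1: monthly rate = 9.25%/12 = 0.0077083; payment = 530,000 × 0.0077083 / (1 − (1+0.0077083)^−180) = $5,454.72.
Offer 2: at 11.90% the monthly rate is 0.0099167, so the payment is 530,000 × 0.0099167 / (1 − 1.0099167^−180) = $6,326.83.
Over 96 months: Offer 1 costs 96 × $5,454.72 + $11,250.00 = $534,903.12; Offer 2 costs 96 × $6,326.83 = $607,375.68.
Offer 1 is cheaper by $607,375.68 − $534,903.12 = $72,472.56.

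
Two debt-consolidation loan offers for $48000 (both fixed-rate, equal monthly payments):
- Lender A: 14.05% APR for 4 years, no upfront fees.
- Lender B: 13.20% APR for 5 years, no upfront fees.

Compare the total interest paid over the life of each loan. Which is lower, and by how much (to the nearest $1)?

Lender A: monthly rate = 14.05%/12 = 0.0117083; payment = 48,000 × 0.0117083 / (1 − (1+0.0117083)^−48) = $1,312.88.
Total interest on Lender A = 48 × $1,312.88 − $48,000 = $15,018.24.
Lender B: at 13.20% the monthly rate is 0.0110000, so the payment is 48,000 × 0.0110000 / (1 − 1.0110000^−60) = $1,097.07.
Total interest on Lender B = 60 × $1,097.07 − $48,000 = $17,824.20.
Lender A is lower by $2,805.96.

Lender A by $2,806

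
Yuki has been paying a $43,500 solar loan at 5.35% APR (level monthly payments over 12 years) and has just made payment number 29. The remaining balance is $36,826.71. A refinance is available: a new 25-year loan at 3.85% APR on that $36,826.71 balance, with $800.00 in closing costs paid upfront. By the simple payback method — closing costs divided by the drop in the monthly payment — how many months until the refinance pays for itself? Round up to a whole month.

4 months

Current payment = 43,500 × 5.35%/12 / (1 − (1+0.0044583)^−144) = $410.01.
Refinanced payment = 36,826.71 × 0.0032083 / (1 − (1+0.0032083)^−300) = $191.35.
Monthly savings = $410.01 − $191.35 = $218.66.
Break-even = $800.00 / $218.66 = 3.66 → 4 months.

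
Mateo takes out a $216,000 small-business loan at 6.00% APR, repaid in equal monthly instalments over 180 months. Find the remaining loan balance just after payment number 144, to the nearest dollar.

With monthly rate i = 6%/12 = 0.0050000, the balance after k of n payments is P · [(1+i)^n − (1+i)^k] / [(1+i)^n − 1].
(1+0.0050000)^180 = 2.45409356 and (1+0.0050000)^144 = 2.05075082, so the balance is 216,000 × (2.45409356 − 2.05075082) / (2.45409356 − 1) = $59,915.01.

$59,915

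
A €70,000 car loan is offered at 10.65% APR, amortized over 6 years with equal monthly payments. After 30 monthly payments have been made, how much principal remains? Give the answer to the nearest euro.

€46,107

With monthly rate i = 10.65%/12 = 0.0088750, the balance after k of n payments is P · [(1+i)^n − (1+i)^k] / [(1+i)^n − 1].
(1+0.0088750)^72 = 1.88925223 and (1+0.0088750)^30 = 1.30352934, so the balance is 70,000 × (1.88925223 − 1.30352934) / (1.88925223 − 1) = €46,106.83.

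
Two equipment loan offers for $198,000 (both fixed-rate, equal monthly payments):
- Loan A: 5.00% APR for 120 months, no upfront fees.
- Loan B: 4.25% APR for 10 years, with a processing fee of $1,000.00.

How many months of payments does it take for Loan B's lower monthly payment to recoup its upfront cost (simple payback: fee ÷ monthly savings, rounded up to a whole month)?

Loan A: at 5.00% the monthly rate is 0.0041667, so the payment is 198,000 × 0.0041667 / (1 − 1.0041667^−120) = $2,100.10.
Loan B: monthly rate = 4.25%/12 = 0.0035417; payment = 198,000 × 0.0035417 / (1 − (1+0.0035417)^−120) = $2,028.26.
Monthly savings = $2,100.10 − $2,028.26 = $71.84.
Break-even = $1,000.00 / $71.84 = 13.92 → 14 months.

14 months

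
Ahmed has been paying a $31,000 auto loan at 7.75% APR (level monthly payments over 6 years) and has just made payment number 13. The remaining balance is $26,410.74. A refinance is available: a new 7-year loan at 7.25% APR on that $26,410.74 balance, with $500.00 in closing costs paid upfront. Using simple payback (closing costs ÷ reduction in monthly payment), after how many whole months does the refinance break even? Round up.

4 months

Current payment = 31,000 × 7.75%/12 / (1 − (1+0.0064583)^−72) = $539.75.
Refinanced payment = 26,410.74 × 0.0060417 / (1 − (1+0.0060417)^−84) = $401.84.
Monthly savings = $539.75 − $401.84 = $137.91.
Break-even = $500.00 / $137.91 = 3.63 → 4 months.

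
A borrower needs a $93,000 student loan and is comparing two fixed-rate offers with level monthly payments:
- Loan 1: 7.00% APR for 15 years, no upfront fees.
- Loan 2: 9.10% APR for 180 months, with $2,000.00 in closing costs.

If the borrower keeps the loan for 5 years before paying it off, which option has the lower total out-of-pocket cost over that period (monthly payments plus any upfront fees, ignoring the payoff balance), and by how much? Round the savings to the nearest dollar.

Loan 1: monthly rate = 7%/12 = 0.0058333; payment = 93,000 × 0.0058333 / (1 − (1+0.0058333)^−180) = $835.91.
Loan 2: monthly rate = 9.1%/12 = 0.0075833; payment = 93,000 × 0.0075833 / (1 − (1+0.0075833)^−180) = $948.81.
Over 60 months: Loan 1 costs 60 × $835.91 = $50,154.60; Loan 2 costs 60 × $948.81 + $2,000.00 = $58,928.60.
Loan 1 is cheaper by $58,928.60 − $50,154.60 = $8,774.00.

Loan 1 by $8,774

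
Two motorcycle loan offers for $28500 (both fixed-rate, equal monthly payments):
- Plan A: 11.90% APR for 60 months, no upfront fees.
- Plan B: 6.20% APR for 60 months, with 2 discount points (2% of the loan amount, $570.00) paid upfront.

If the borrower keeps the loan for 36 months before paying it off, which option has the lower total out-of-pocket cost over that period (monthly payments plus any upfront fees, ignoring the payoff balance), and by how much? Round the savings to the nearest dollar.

Plan B by $2,270

Plan A: monthly rate = 11.9%/12 = 0.0099167; payment = 28,500 × 0.0099167 / (1 − (1+0.0099167)^−60) = $632.53.
Plan B: monthly rate = 6.2%/12 = 0.0051667; payment = 28,500 × 0.0051667 / (1 − (1+0.0051667)^−60) = $553.64.
Over 36 months: Plan A costs 36 × $632.53 = $22,771.08; Plan B costs 36 × $553.64 + $570.00 = $20,501.04.
Plan B is cheaper by $22,771.08 − $20,501.04 = $2,270.04.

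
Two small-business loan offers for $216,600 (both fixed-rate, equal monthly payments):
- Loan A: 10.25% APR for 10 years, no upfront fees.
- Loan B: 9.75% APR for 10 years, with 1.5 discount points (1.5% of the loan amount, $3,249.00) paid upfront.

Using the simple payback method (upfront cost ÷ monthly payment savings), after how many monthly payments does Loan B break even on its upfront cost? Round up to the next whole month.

55 months

Loan A: at 10.25% the monthly rate is 0.0085417, so the payment is 216,600 × 0.0085417 / (1 − 1.0085417^−120) = $2,892.45.
Loan B: at 9.75% the monthly rate is 0.0081250, so the payment is 216,600 × 0.0081250 / (1 − 1.0081250^−120) = $2,832.48.
Monthly savings = $2,892.45 − $2,832.48 = $59.97.
Break-even = $3,249.00 / $59.97 = 54.18 → 55 months.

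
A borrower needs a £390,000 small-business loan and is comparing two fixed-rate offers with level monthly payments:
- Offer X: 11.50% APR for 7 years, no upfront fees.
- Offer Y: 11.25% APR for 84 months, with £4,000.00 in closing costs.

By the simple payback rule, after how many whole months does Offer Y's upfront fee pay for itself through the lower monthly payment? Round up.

Offer X: monthly rate = 11.5%/12 = 0.0095833; payment = 390,000 × 0.0095833 / (1 − (1+0.0095833)^−84) = £6,780.72.
Offer Y: monthly rate = 11.25%/12 = 0.0093750; payment = 390,000 × 0.0093750 / (1 − (1+0.0093750)^−84) = £6,729.13.
Monthly savings = £6,780.72 − £6,729.13 = £51.59.
Break-even = £4,000.00 / £51.59 = 77.53 → 78 months.

78 months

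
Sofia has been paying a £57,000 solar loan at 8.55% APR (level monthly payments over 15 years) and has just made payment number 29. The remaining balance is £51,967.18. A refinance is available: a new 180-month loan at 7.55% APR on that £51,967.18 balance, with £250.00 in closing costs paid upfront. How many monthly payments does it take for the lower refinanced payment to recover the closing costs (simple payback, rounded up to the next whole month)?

Current payment = 57,000 × 8.55%/12 / (1 − (1+0.0071250)^−180) = £562.97.
Refinanced payment = 51,967.18 × 0.0062917 / (1 − (1+0.0062917)^−180) = £483.22.
Monthly savings = £562.97 − £483.22 = £79.75.
Break-even = £250.00 / £79.75 = 3.13 → 4 months.

4 months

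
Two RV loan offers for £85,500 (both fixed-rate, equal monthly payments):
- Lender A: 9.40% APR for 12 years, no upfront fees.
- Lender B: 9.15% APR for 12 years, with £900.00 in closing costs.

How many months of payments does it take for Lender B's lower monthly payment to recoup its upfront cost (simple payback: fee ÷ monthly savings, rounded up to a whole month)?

75 months

Lender A: at 9.40% the monthly rate is 0.0078333, so the payment is 85,500 × 0.0078333 / (1 − 1.0078333^−144) = £992.38.
Lender B: at 9.15% the monthly rate is 0.0076250, so the payment is 85,500 × 0.0076250 / (1 − 1.0076250^−144) = £980.25.
Monthly savings = £992.38 − £980.25 = £12.13.
Break-even = £900.00 / £12.13 = 74.20 → 75 months.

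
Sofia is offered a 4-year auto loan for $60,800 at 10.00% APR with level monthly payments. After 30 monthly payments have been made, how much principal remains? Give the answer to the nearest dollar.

$25,676

With monthly rate i = 10%/12 = 0.0083333, the balance after k of n payments is P · [(1+i)^n − (1+i)^k] / [(1+i)^n − 1].
(1+0.0083333)^48 = 1.48935410 and (1+0.0083333)^30 = 1.28269596, so the balance is 60,800 × (1.48935410 − 1.28269596) / (1.48935410 − 1) = $25,676.32.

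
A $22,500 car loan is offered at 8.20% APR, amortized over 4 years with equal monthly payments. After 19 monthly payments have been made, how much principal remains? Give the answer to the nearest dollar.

With monthly rate i = 8.2%/12 = 0.0068333, the balance after k of n payments is P · [(1+i)^n − (1+i)^k] / [(1+i)^n − 1].
(1+0.0068333)^48 = 1.38664119 and (1+0.0068333)^19 = 1.13813590, so the balance is 22,500 × (1.38664119 − 1.13813590) / (1.38664119 − 1) = $14,461.39.

$14,461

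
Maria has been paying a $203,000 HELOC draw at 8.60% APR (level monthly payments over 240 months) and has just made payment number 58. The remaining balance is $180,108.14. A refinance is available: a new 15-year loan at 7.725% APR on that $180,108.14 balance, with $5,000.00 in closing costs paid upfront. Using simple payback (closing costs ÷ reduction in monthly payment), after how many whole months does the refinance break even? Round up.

Current payment = 203,000 × 8.6%/12 / (1 − (1+0.0071667)^−240) = $1,774.55.
Refinanced payment = 180,108.14 × 0.0064375 / (1 − (1+0.0064375)^−180) = $1,692.74.
Monthly savings = $1,774.55 − $1,692.74 = $81.81.
Break-even = $5,000.00 / $81.81 = 61.12 → 62 months.

62 months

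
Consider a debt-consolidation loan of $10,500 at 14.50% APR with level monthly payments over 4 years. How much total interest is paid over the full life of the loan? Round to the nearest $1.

At 14.50% the monthly rate is 0.0120833, so the payment is 10,500 × 0.0120833 / (1 − 1.0120833^−48) = $289.57.
Total paid = 48 × $289.57 = $13,899.36; interest = $13,899.36 − $10,500 = $3,399.36.

$3,399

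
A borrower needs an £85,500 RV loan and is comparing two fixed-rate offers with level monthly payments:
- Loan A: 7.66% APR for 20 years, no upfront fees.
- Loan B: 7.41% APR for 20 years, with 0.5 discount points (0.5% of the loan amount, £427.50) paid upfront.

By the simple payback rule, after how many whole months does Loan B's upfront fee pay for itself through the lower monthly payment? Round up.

Loan A: monthly rate = 7.66%/12 = 0.0063833; payment = 85,500 × 0.0063833 / (1 − (1+0.0063833)^−240) = £697.17.
Loan B: monthly rate = 7.41%/12 = 0.0061750; payment = 85,500 × 0.0061750 / (1 − (1+0.0061750)^−240) = £684.08.
Monthly savings = £697.17 − £684.08 = £13.09.
Break-even = £427.50 / £13.09 = 32.66 → 33 months.

33 months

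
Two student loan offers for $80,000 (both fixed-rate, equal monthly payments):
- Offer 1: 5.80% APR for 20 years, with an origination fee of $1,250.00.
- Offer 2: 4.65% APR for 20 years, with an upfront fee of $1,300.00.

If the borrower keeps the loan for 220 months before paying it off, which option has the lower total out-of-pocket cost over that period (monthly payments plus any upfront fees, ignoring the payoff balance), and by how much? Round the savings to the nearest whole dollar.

Offer 1: at 5.80% the monthly rate is 0.0048333, so the payment is 80,000 × 0.0048333 / (1 − 1.0048333^−240) = $563.95.
Offer 2: at 4.65% the monthly rate is 0.0038750, so the payment is 80,000 × 0.0038750 / (1 − 1.0038750^−240) = $512.62.
Over 220 months: Offer 1 costs 220 × $563.95 + $1,250.00 = $125,319.00; Offer 2 costs 220 × $512.62 + $1,300.00 = $114,076.40.
Offer 2 is cheaper by $125,319.00 − $114,076.40 = $11,242.60.

Offer 2 by $11,243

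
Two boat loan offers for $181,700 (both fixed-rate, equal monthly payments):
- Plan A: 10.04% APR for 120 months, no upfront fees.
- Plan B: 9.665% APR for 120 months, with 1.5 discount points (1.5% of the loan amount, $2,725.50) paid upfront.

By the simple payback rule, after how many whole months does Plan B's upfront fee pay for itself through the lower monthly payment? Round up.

Plan A: monthly rate = 10.04%/12 = 0.0083667; payment = 181,700 × 0.0083667 / (1 − (1+0.0083667)^−120) = $2,405.21.
Plan B: at 9.665% the monthly rate is 0.0080542, so the payment is 181,700 × 0.0080542 / (1 − 1.0080542^−120) = $2,367.60.
Monthly savings = $2,405.21 − $2,367.60 = $37.61.
Break-even = $2,725.50 / $37.61 = 72.47 → 73 months.

73 months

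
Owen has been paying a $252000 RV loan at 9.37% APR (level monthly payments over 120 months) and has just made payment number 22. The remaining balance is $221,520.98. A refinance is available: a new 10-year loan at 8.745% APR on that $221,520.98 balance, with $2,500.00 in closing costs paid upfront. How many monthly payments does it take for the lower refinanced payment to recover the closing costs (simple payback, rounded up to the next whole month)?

Current payment = 252,000 × 9.37%/12 / (1 − (1+0.0078083)^−120) = $3,242.91.
Refinanced payment = 221,520.98 × 0.0072875 / (1 − (1+0.0072875)^−120) = $2,775.65.
Monthly savings = $3,242.91 − $2,775.65 = $467.26.
Break-even = $2,500.00 / $467.26 = 5.35 → 6 months.

6 months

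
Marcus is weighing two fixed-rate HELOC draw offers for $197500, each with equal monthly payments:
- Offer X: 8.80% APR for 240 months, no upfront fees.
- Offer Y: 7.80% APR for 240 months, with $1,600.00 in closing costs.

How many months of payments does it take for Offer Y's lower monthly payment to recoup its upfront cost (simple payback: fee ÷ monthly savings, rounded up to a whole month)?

Offer X: monthly rate = 8.8%/12 = 0.0073333; payment = 197,500 × 0.0073333 / (1 − (1+0.0073333)^−240) = $1,751.63.
Offer Y: monthly rate = 7.8%/12 = 0.0065000; payment = 197,500 × 0.0065000 / (1 − (1+0.0065000)^−240) = $1,627.47.
Monthly savings = $1,751.63 − $1,627.47 = $124.16.
Break-even = $1,600.00 / $124.16 = 12.89 → 13 months.

13 months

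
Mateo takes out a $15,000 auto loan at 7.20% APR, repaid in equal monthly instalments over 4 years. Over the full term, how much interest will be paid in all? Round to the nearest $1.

$2,308

At 7.20% the monthly rate is 0.0060000, so the payment is 15,000 × 0.0060000 / (1 − 1.0060000^−48) = $360.59.
Total paid = 48 × $360.59 = $17,308.32; interest = $17,308.32 − $15,000 = $2,308.32.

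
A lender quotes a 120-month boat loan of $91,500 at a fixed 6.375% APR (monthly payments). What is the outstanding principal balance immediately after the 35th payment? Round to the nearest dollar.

With monthly rate i = 6.375%/12 = 0.0053125, the balance after k of n payments is P · [(1+i)^n − (1+i)^k] / [(1+i)^n − 1].
(1+0.0053125)^120 = 1.88855619 and (1+0.0053125)^35 = 1.20375441, so the balance is 91,500 × (1.88855619 − 1.20375441) / (1.88855619 − 1) = $70,518.18.

$70,518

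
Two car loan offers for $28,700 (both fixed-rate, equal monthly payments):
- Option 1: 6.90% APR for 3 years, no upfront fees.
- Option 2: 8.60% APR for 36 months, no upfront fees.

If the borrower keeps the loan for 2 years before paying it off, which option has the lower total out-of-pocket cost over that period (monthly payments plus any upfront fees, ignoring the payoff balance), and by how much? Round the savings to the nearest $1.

Option 1 by $539

Option 1: monthly rate = 6.9%/12 = 0.0057500; payment = 28,700 × 0.0057500 / (1 − (1+0.0057500)^−36) = $884.86.
Option 2: at 8.60% the monthly rate is 0.0071667, so the payment is 28,700 × 0.0071667 / (1 − 1.0071667^−36) = $907.32.
Over 24 months: Option 1 costs 24 × $884.86 = $21,236.64; Option 2 costs 24 × $907.32 = $21,775.68.
Option 1 is cheaper by $21,775.68 − $21,236.64 = $539.04.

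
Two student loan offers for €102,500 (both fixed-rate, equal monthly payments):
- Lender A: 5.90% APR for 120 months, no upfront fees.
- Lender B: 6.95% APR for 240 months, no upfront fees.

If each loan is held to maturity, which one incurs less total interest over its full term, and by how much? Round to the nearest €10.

Lender A: at 5.90% the monthly rate is 0.0049167, so the payment is 102,500 × 0.0049167 / (1 − 1.0049167^−120) = €1,132.82.
Total interest on Lender A = 120 × €1,132.82 − €102,500 = €33,438.40.
Lender B: at 6.95% the monthly rate is 0.0057917, so the payment is 102,500 × 0.0057917 / (1 − 1.0057917^−240) = €791.61.
Total interest on Lender B = 240 × €791.61 − €102,500 = €87,486.40.
Lender A is lower by €54,048.00.

Lender A by €54,050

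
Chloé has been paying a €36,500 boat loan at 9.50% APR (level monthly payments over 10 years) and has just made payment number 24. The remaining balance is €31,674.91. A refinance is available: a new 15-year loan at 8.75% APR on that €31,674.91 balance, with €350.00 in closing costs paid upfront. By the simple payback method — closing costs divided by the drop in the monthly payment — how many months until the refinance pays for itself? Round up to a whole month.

3 months

Current payment = 36,500 × 9.5%/12 / (1 − (1+0.0079167)^−120) = €472.30.
Refinanced payment = 31,674.91 × 0.0072917 / (1 − (1+0.0072917)^−180) = €316.57.
Monthly savings = €472.30 − €316.57 = €155.73.
Break-even = €350.00 / €155.73 = 2.25 → 3 months.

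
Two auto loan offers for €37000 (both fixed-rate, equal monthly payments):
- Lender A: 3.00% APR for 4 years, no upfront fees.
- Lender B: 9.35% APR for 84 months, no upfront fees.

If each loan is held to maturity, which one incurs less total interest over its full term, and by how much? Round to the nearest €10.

Lender A: monthly rate = 3%/12 = 0.0025000; payment = 37,000 × 0.0025000 / (1 − (1+0.0025000)^−48) = €818.97.
Total interest on Lender A = 48 × €818.97 − €37,000 = €2,310.56.
Lender B: at 9.35% the monthly rate is 0.0077917, so the payment is 37,000 × 0.0077917 / (1 − 1.0077917^−84) = €601.89.
Total interest on Lender B = 84 × €601.89 − €37,000 = €13,558.76.
Lender A is lower by €11,248.20.

Lender A by €11,250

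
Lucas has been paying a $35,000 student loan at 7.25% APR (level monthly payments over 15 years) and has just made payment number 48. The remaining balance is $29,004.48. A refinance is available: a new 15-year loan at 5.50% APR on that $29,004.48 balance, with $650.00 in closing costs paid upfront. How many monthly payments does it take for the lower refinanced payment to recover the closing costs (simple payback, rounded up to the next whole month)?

8 months

Current payment = 35,000 × 7.25%/12 / (1 − (1+0.0060417)^−180) = $319.50.
Refinanced payment = 29,004.48 × 0.0045833 / (1 − (1+0.0045833)^−180) = $236.99.
Monthly savings = $319.50 − $236.99 = $82.51.
Break-even = $650.00 / $82.51 = 7.88 → 8 months.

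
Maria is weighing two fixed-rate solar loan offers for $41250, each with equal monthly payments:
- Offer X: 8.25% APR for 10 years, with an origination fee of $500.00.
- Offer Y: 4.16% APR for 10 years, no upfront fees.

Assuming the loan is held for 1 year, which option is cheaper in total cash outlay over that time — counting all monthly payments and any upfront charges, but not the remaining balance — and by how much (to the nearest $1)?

Offer X: at 8.25% the monthly rate is 0.0068750, so the payment is 41,250 × 0.0068750 / (1 − 1.0068750^−120) = $505.94.
Offer Y: at 4.16% the monthly rate is 0.0034667, so the payment is 41,250 × 0.0034667 / (1 − 1.0034667^−120) = $420.78.
Over 12 months: Offer X costs 12 × $505.94 + $500.00 = $6,571.28; Offer Y costs 12 × $420.78 = $5,049.36.
Offer Y is cheaper by $6,571.28 − $5,049.36 = $1,521.92.

Offer Y by $1,522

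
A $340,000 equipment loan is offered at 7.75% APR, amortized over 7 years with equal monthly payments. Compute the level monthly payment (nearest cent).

$5,257.06

Monthly rate = 7.75%/12 = 0.0064583; payment = 340,000 × 0.0064583 / (1 − (1+0.0064583)^−84) = $5,257.06.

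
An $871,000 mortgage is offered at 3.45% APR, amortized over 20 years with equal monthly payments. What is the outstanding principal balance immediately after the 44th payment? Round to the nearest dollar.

$752,749

With monthly rate i = 3.45%/12 = 0.0028750, the balance after k of n payments is P · [(1+i)^n − (1+i)^k] / [(1+i)^n − 1].
(1+0.0028750)^240 = 1.99174278 and (1+0.0028750)^44 = 1.13464350, so the balance is 871,000 × (1.99174278 − 1.13464350) / (1.99174278 − 1) = $752,749.09.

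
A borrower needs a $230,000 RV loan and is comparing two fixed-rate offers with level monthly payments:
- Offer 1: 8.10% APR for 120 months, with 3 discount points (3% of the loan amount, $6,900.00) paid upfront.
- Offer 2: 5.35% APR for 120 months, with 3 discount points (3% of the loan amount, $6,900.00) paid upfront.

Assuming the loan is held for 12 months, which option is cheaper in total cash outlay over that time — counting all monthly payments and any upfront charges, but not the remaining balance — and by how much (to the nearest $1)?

Offer 2 by $3,884

Offer 1: monthly rate = 8.1%/12 = 0.0067500; payment = 230,000 × 0.0067500 / (1 − (1+0.0067500)^−120) = $2,802.70.
Offer 2: monthly rate = 5.35%/12 = 0.0044583; payment = 230,000 × 0.0044583 / (1 − (1+0.0044583)^−120) = $2,479.04.
Over 12 months: Offer 1 costs 12 × $2,802.70 + $6,900.00 = $40,532.40; Offer 2 costs 12 × $2,479.04 + $6,900.00 = $36,648.48.
Offer 2 is cheaper by $40,532.40 − $36,648.48 = $3,883.92.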